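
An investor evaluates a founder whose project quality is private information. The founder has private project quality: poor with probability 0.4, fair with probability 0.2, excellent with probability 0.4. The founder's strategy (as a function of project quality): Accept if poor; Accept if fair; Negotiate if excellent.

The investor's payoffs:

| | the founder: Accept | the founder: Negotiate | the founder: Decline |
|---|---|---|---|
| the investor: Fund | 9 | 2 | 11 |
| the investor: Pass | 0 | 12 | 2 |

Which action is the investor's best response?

E[Fund] = 0.4·(9) + 0.2·(9) + 0.4·(2) = 6.2
E[Pass] = 0.4·(0) + 0.2·(0) + 0.4·(12) = 4.8
Best response: Fund (6.2 is the largest).

Fund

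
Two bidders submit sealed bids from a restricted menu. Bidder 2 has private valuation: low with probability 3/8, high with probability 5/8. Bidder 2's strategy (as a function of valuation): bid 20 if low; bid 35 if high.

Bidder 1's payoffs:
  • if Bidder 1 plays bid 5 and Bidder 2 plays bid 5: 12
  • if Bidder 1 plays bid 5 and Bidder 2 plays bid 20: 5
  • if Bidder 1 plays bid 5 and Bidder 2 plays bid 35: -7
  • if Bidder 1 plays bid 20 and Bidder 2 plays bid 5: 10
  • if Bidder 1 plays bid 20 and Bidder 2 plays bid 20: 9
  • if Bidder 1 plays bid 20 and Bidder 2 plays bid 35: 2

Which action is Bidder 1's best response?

bid 20

E[bid 5] = 3/8·(5) + 5/8·(-7) = -5/2
E[bid 20] = 3/8·(9) + 5/8·(2) = 37/8
Best response: bid 20 (37/8 is the largest).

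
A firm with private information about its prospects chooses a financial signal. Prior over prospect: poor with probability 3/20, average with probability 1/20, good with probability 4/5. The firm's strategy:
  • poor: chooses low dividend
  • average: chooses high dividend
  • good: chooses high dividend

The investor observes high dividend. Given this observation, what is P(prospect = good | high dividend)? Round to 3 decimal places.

P(high dividend) = (3/20)·0 + (1/20)·1 + (4/5)·1 = 17/20
P(good | high dividend) = ((4/5)·1) / (17/20) = (4/5) / (17/20) = 16/17

0.941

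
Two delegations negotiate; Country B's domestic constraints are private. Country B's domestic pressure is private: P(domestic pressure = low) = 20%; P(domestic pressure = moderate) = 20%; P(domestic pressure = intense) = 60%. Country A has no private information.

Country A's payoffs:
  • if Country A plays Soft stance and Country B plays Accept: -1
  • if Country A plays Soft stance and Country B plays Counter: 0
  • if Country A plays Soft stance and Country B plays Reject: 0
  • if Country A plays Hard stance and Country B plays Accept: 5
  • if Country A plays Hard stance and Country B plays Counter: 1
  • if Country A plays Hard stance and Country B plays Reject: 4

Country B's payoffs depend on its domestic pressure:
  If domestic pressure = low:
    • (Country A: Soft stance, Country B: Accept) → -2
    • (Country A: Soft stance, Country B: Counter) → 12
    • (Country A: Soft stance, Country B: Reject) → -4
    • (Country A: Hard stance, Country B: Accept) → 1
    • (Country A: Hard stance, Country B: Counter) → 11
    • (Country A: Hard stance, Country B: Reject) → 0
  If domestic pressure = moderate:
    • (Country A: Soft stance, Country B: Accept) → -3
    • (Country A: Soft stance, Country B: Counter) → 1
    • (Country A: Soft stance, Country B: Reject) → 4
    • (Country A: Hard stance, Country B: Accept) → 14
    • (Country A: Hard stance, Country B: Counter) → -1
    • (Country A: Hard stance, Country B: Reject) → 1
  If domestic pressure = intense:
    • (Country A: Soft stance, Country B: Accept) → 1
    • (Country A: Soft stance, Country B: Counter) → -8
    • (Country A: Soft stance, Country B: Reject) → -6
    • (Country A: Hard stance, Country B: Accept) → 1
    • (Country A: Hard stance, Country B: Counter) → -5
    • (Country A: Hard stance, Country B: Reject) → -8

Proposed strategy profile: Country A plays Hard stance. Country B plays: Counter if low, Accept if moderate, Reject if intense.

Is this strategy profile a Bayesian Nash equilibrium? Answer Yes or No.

Country A plays Hard stance: E[Hard stance] = 0.2·(1) + 0.2·(5) + 0.6·(4) = 3.6; E[Soft stance] = -0.2. Best-responding. ✓
Country B (domestic pressure low), facing Hard stance: Accept gives 1, Counter gives 11, Reject gives 0. Proposed Counter is best. ✓
Country B (domestic pressure moderate), facing Hard stance: Accept gives 14, Counter gives -1, Reject gives 1. Proposed Accept is best. ✓
Country B (domestic pressure intense), facing Hard stance: Accept gives 1, Counter gives -5, Reject gives -8. Proposed Reject is not best — profitable deviation exists. ✗

No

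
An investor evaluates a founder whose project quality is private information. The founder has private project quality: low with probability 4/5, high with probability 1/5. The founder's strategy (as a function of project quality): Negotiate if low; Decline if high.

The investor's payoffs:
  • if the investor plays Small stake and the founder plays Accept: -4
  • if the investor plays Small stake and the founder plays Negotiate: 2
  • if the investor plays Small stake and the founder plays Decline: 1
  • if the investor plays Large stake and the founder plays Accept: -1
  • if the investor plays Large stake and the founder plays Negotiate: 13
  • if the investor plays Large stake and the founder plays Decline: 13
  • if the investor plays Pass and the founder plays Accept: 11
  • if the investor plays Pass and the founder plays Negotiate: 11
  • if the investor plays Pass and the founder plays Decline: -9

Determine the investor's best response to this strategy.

Large stake

Compute the investor's expected payoff for each action, taking the expectation over the founder's type.
E[Small stake] = 4/5·(2) + 1/5·(1) = 9/5
E[Large stake] = 4/5·(13) + 1/5·(13) = 13
E[Pass] = 4/5·(11) + 1/5·(-9) = 7
Best response: Large stake (13 is the largest).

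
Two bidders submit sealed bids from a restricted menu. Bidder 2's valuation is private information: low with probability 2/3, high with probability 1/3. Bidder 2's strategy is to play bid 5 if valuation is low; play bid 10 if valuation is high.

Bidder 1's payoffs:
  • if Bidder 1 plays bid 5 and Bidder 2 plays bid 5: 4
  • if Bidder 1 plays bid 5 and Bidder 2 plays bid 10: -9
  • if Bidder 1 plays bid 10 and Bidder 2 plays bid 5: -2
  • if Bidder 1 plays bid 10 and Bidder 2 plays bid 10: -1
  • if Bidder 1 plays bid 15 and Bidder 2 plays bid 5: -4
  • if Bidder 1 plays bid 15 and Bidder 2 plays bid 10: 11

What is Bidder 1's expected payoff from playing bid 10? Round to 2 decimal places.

E[bid 10] = 2/3·(-2) + 1/3·(-1) = (-4/3) + (-1/3) = -5/3

-1.67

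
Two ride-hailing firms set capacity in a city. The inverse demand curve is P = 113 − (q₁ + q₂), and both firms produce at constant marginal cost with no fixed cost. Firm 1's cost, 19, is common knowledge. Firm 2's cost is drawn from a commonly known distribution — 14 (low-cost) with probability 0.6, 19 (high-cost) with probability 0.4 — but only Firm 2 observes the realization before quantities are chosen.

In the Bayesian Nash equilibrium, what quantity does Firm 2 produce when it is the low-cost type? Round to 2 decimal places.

34.33

Each type of Firm 2 best-responds to q₁; Firm 1 best-responds to the expected q₂ over Firm 2's types.
Firm 2 with cost c maximizes (113 − (q₁+q₂) − c)·q₂, giving q₂(c) = (113 − c − q₁)/2.
E[c₂] = 0.6·14 + 0.4·19 = 16
Firm 1's FOC against E[q₂] yields q₁ = (113 − 2·19 + E[c₂])/3 = (113 − 38 + 16)/3 = 30.3333.
q₂(low-cost) = (113 − 14 − 30.3333)/2 = 34.3333.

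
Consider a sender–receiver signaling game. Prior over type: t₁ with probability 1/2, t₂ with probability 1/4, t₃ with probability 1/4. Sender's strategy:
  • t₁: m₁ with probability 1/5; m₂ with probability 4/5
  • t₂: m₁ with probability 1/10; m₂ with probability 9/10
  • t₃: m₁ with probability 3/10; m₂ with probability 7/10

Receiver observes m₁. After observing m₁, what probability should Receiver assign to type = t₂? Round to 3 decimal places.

0.125

P(m₁) = (1/2)·(1/5) + (1/4)·(1/10) + (1/4)·(3/10) = 1/5
P(t₂ | m₁) = ((1/4)·(1/10)) / (1/5) = (1/40) / (1/5) = 1/8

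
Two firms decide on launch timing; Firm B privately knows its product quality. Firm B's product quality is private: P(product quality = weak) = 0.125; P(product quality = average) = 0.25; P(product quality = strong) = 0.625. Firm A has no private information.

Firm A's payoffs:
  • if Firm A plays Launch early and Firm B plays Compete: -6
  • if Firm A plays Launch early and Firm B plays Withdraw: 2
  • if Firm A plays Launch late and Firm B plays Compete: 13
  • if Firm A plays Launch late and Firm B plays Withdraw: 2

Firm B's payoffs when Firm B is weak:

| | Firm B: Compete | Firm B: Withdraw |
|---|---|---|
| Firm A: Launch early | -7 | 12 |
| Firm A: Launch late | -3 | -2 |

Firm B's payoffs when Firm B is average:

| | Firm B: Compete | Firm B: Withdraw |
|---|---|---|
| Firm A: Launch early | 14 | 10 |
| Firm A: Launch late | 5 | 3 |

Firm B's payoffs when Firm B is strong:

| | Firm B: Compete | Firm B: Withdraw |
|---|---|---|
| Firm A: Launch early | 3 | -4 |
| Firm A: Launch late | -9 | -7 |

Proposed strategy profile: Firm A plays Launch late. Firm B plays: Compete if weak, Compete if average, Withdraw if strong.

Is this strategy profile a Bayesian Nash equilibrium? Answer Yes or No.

No

A profile is a BNE iff every type of every player is best-responding given beliefs about the other side.
Firm A plays Launch late: E[Launch late] = 0.125·(13) + 0.25·(13) + 0.625·(2) = 6.125; E[Launch early] = -1. Best-responding. ✓
Firm B (product quality weak), facing Launch late: Compete gives -3, Withdraw gives -2. Proposed Compete is not best — profitable deviation exists. ✗
Firm B (product quality average), facing Launch late: Compete gives 5, Withdraw gives 3. Proposed Compete is best. ✓
Firm B (product quality strong), facing Launch late: Compete gives -9, Withdraw gives -7. Proposed Withdraw is best. ✓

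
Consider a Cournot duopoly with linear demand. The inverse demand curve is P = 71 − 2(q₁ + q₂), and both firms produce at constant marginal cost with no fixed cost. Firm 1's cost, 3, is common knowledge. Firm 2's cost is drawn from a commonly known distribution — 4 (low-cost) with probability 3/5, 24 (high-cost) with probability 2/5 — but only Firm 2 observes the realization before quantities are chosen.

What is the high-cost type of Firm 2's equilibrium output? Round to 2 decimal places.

Firm 2 with cost c maximizes (71 − 2(q₁+q₂) − c)·q₂, giving q₂(c) = (71 − c − 2q₁)/4.
E[c₂] = 3/5·4 + 2/5·24 = 12
Firm 1's FOC against E[q₂] yields q₁ = (71 − 2·3 + E[c₂])/6 = (71 − 6 + 12)/6 = 12.8333.
q₂(high-cost) = (71 − 24 − 2·12.8333)/4 = 5.33333.

5.33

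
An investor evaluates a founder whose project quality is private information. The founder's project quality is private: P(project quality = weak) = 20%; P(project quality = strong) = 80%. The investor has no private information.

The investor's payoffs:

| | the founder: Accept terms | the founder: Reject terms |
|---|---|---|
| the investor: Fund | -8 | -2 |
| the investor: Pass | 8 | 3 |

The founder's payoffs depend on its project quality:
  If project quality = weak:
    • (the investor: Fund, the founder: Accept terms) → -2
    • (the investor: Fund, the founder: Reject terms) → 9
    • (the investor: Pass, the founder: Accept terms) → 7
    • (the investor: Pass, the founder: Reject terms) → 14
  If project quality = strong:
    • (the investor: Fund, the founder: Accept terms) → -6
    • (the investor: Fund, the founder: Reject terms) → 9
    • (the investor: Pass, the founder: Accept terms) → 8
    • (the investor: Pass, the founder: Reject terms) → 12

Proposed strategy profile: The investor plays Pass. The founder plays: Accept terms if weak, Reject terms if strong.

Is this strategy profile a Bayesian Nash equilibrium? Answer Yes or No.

The investor plays Pass: E[Pass] = 0.2·(8) + 0.8·(3) = 4; E[Fund] = -3.2. Best-responding. ✓
The founder (project quality weak), facing Pass: Accept terms gives 7, Reject terms gives 14. Proposed Accept terms is not best — profitable deviation exists. ✗
The founder (project quality strong), facing Pass: Accept terms gives 8, Reject terms gives 12. Proposed Reject terms is best. ✓

No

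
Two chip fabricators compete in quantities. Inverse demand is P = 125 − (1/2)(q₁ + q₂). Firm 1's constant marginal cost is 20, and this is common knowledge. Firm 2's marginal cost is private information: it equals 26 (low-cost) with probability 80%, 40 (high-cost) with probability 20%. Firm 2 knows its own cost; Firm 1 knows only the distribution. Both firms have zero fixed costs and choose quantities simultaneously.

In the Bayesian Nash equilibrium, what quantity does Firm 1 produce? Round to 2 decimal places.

Firm 2 with cost c maximizes (125 − (1/2)(q₁+q₂) − c)·q₂, giving q₂(c) = (125 − c − (1/2)q₁).
E[c₂] = 0.8·26 + 0.2·40 = 28.8
Firm 1's FOC against E[q₂] yields q₁ = (125 − 2·20 + E[c₂])/(3/2) = (125 − 40 + 28.8)/(3/2) = 75.8667.

75.87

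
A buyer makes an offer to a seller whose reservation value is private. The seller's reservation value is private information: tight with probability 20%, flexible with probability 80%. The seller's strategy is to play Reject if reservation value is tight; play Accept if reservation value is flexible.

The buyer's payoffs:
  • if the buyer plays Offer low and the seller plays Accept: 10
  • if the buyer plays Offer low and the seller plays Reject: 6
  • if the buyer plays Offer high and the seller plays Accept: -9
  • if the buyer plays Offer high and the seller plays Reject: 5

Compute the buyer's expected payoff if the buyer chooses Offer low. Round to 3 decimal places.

E[Offer low] = 0.2·6 + 0.8·10 = 1.2 + 8 = 9.2

9.200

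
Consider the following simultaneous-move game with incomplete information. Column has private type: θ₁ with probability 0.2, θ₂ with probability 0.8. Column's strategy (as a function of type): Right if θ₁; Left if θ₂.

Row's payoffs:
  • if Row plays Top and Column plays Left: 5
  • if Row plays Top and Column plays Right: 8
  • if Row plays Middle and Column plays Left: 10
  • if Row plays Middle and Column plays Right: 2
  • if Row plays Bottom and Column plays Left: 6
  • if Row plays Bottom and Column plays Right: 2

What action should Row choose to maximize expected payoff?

Middle

E[Top] = 0.2·(8) + 0.8·(5) = 5.6
E[Middle] = 0.2·(2) + 0.8·(10) = 8.4
E[Bottom] = 0.2·(2) + 0.8·(6) = 5.2
Best response: Middle (8.4 is the largest).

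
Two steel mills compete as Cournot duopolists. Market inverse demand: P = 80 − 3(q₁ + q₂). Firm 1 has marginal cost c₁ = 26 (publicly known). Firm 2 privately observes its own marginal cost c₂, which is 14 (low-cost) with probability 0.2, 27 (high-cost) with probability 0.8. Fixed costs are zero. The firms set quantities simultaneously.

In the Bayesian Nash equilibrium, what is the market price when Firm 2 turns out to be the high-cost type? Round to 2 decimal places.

44.77

Firm 2 with cost c maximizes (80 − 3(q₁+q₂) − c)·q₂, giving q₂(c) = (80 − c − 3q₁)/6.
E[c₂] = 0.2·14 + 0.8·27 = 24.4
Firm 1's FOC against E[q₂] yields q₁ = (80 − 2·26 + E[c₂])/9 = (80 − 52 + 24.4)/9 = 5.82222.
q₂(high-cost) = 5.92222, so P = 80 − 3·(5.82222 + 5.92222) = 44.7667.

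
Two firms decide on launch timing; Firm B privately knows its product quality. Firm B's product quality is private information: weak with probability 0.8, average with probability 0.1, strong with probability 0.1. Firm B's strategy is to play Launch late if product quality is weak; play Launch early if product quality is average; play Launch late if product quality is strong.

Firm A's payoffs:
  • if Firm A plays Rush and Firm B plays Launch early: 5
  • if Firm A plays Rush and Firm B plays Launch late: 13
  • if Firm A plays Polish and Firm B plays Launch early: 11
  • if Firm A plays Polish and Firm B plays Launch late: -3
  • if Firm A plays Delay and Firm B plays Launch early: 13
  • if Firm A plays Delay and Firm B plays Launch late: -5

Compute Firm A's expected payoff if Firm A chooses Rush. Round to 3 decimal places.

12.200

E[Rush] = 0.8·13 + 0.1·5 + 0.1·13 = 10.4 + 0.5 + 1.3 = 12.2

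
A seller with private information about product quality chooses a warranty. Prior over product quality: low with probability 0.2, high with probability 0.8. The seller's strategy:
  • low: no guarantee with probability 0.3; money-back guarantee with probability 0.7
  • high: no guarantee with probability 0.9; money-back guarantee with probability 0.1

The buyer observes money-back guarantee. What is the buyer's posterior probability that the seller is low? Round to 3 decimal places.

P(money-back guarantee) = 0.2·0.7 + 0.8·0.1 = 0.22
P(low | money-back guarantee) = (0.2·0.7) / 0.22 = 0.14 / 0.22 = 0.636364

0.636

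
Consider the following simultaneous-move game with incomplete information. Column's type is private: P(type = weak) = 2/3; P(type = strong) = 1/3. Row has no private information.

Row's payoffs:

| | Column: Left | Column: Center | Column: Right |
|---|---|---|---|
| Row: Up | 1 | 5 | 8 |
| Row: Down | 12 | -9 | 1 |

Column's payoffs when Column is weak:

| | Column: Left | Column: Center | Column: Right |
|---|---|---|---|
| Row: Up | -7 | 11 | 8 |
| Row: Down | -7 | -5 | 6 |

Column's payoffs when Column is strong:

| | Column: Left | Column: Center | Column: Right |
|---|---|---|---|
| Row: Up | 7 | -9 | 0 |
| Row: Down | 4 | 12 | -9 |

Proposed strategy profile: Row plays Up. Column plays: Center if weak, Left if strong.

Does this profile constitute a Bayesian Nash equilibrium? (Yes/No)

A profile is a BNE iff every type of every player is best-responding given beliefs about the other side.
Row plays Up: E[Up] = 2/3·(5) + 1/3·(1) = 11/3; E[Down] = -2. Best-responding. ✓
Column (type weak), facing Up: Left gives -7, Center gives 11, Right gives 8. Proposed Center is best. ✓
Column (type strong), facing Up: Left gives 7, Center gives -9, Right gives 0. Proposed Left is best. ✓

Yes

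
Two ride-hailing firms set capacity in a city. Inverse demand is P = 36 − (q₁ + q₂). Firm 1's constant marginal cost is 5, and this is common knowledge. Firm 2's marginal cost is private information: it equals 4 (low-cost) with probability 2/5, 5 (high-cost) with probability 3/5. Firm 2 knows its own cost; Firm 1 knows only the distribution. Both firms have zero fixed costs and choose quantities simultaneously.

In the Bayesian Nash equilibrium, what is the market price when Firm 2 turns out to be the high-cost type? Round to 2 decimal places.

Firm 2 with cost c maximizes (36 − (q₁+q₂) − c)·q₂, giving q₂(c) = (36 − c − q₁)/2.
E[c₂] = 2/5·4 + 3/5·5 = 4.6
Firm 1's FOC against E[q₂] yields q₁ = (36 − 2·5 + E[c₂])/3 = (36 − 10 + 4.6)/3 = 10.2.
q₂(high-cost) = 10.4, so P = 36 − (10.2 + 10.4) = 15.4.

15.40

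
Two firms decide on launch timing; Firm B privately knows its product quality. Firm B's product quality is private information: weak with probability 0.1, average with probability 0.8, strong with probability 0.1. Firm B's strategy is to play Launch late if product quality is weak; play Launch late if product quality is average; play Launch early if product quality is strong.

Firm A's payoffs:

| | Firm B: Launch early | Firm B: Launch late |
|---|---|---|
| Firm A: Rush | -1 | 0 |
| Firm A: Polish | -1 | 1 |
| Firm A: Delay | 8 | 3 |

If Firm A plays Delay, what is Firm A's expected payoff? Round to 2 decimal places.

E[Delay] = 0.1·3 + 0.8·3 + 0.1·8 = 0.3 + 2.4 + 0.8 = 3.5

3.50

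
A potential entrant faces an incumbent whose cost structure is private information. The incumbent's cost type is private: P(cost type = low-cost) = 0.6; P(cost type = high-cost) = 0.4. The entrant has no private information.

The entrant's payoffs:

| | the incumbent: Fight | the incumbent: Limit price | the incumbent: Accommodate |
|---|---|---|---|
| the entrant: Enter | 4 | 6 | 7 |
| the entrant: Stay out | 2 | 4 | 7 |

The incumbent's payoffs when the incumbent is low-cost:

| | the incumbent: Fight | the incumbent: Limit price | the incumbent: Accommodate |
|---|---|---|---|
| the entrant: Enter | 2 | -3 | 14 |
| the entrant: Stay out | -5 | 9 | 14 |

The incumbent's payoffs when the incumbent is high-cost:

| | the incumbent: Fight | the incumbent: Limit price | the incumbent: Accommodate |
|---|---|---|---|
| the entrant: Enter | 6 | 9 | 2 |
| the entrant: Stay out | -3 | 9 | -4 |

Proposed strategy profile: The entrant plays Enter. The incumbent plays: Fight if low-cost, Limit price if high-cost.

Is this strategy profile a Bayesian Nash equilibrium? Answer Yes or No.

The entrant plays Enter: E[Enter] = 0.6·(4) + 0.4·(6) = 4.8; E[Stay out] = 2.8. Best-responding. ✓
The incumbent (cost type low-cost), facing Enter: Fight gives 2, Limit price gives -3, Accommodate gives 14. Proposed Fight is not best — profitable deviation exists. ✗
The incumbent (cost type high-cost), facing Enter: Fight gives 6, Limit price gives 9, Accommodate gives 2. Proposed Limit price is best. ✓

No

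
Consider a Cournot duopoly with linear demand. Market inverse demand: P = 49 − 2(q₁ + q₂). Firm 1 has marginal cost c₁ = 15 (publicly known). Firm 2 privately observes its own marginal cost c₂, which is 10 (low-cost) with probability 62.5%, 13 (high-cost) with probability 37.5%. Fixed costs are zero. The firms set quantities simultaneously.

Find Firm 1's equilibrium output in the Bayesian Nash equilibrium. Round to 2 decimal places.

Firm 2 with cost c maximizes (49 − 2(q₁+q₂) − c)·q₂, giving q₂(c) = (49 − c − 2q₁)/4.
E[c₂] = 0.625·10 + 0.375·13 = 11.125
Firm 1's FOC against E[q₂] yields q₁ = (49 − 2·15 + E[c₂])/6 = (49 − 30 + 11.125)/6 = 5.02083.

5.02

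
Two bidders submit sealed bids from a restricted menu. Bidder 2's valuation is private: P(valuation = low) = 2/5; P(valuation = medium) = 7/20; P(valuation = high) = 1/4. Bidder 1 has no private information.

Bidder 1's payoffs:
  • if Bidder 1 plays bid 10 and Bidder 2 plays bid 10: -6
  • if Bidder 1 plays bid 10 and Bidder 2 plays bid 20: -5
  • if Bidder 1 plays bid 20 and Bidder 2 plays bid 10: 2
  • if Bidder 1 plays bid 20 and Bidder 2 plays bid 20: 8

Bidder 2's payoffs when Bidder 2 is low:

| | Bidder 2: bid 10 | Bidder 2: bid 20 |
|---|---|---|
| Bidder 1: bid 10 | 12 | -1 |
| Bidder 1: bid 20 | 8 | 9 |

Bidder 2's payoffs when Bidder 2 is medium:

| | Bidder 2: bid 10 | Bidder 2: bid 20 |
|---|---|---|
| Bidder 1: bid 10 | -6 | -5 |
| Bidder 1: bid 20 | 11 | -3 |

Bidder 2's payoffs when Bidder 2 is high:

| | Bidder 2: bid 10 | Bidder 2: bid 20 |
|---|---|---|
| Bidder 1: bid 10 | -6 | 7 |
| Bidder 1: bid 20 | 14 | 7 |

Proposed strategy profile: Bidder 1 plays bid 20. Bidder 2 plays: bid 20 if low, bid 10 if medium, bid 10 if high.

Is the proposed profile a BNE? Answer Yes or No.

Yes

Bidder 1 plays bid 20: E[bid 20] = 2/5·(8) + 7/20·(2) + 1/4·(2) = 22/5; E[bid 10] = -28/5. Best-responding. ✓
Bidder 2 (valuation low), facing bid 20: bid 10 gives 8, bid 20 gives 9. Proposed bid 20 is best. ✓
Bidder 2 (valuation medium), facing bid 20: bid 10 gives 11, bid 20 gives -3. Proposed bid 10 is best. ✓
Bidder 2 (valuation high), facing bid 20: bid 10 gives 14, bid 20 gives 7. Proposed bid 10 is best. ✓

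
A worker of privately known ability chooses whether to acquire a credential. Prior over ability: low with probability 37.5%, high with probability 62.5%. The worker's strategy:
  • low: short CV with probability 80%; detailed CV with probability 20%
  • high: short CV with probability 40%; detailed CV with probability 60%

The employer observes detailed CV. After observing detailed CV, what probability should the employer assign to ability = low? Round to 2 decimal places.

0.17

P(detailed CV) = 0.375·0.2 + 0.625·0.6 = 0.45
P(low | detailed CV) = (0.375·0.2) / 0.45 = 0.075 / 0.45 = 0.166667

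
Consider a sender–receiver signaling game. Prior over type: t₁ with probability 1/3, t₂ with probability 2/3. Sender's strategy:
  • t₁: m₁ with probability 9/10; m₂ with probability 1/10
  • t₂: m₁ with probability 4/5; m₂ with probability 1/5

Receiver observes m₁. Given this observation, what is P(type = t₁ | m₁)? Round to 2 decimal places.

Apply Bayes' rule using the sender's strategy as the likelihood.
P(m₁) = (1/3)·(9/10) + (2/3)·(4/5) = 5/6
P(t₁ | m₁) = ((1/3)·(9/10)) / (5/6) = (3/10) / (5/6) = 9/25

0.36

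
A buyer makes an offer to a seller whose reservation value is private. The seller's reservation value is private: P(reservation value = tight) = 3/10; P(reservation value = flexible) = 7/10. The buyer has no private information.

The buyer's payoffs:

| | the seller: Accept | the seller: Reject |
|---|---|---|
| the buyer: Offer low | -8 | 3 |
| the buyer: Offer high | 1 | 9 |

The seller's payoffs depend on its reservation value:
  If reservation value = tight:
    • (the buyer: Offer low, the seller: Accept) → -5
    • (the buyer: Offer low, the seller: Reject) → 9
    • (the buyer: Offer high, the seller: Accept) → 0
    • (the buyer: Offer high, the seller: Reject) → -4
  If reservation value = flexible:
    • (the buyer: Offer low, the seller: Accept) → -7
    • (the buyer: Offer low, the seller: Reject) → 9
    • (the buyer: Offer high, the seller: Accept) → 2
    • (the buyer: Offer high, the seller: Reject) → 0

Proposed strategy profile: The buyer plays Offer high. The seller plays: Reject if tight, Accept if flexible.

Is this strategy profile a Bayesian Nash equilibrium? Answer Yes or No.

No

A profile is a BNE iff every type of every player is best-responding given beliefs about the other side.
The buyer plays Offer high: E[Offer high] = 3/10·(9) + 7/10·(1) = 17/5; E[Offer low] = -47/10. Best-responding. ✓
The seller (reservation value tight), facing Offer high: Accept gives 0, Reject gives -4. Proposed Reject is not best — profitable deviation exists. ✗
The seller (reservation value flexible), facing Offer high: Accept gives 2, Reject gives 0. Proposed Accept is best. ✓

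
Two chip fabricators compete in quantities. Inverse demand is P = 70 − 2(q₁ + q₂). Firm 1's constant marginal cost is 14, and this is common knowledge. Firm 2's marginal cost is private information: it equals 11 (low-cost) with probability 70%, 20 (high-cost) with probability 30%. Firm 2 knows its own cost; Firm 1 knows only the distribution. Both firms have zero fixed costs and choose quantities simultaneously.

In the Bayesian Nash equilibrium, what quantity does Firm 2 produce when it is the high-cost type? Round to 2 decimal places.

7.86

Firm 2 with cost c maximizes (70 − 2(q₁+q₂) − c)·q₂, giving q₂(c) = (70 − c − 2q₁)/4.
E[c₂] = 0.7·11 + 0.3·20 = 13.7
Firm 1's FOC against E[q₂] yields q₁ = (70 − 2·14 + E[c₂])/6 = (70 − 28 + 13.7)/6 = 9.28333.
q₂(high-cost) = (70 − 20 − 2·9.28333)/4 = 7.85833.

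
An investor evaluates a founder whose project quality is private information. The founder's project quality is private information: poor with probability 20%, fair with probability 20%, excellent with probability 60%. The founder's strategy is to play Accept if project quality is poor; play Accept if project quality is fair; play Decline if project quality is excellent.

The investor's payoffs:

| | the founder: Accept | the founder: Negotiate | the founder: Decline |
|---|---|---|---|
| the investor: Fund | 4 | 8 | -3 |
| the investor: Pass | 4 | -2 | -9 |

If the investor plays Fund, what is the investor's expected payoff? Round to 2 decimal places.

-0.20

E[Fund] = 0.2·4 + 0.2·4 + 0.6·(-3) = 0.8 + 0.8 + (-1.8) = -0.2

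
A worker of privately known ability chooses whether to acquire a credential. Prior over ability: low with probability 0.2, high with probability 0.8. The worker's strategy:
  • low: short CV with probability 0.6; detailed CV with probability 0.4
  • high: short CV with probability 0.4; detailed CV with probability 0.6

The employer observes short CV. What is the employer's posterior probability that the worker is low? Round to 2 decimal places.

P(short CV) = 0.2·0.6 + 0.8·0.4 = 0.44
P(low | short CV) = (0.2·0.6) / 0.44 = 0.12 / 0.44 = 0.272727

0.27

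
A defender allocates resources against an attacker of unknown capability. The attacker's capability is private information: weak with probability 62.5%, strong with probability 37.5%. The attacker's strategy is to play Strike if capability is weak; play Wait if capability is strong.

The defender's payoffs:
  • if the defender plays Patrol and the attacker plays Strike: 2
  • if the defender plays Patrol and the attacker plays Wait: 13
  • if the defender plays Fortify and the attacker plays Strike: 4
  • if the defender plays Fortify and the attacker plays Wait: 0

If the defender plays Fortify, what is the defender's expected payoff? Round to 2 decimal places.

2.50

E[Fortify] = 0.625·4 + 0.375·0 = 2.5 + 0 = 2.5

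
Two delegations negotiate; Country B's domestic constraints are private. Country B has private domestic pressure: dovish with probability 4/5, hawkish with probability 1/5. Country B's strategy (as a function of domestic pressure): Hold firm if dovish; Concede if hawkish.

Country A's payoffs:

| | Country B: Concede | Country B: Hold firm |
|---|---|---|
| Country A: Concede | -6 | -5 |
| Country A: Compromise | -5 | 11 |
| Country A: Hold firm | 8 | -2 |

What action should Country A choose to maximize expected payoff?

E[Concede] = 4/5·(-5) + 1/5·(-6) = -26/5
E[Compromise] = 4/5·(11) + 1/5·(-5) = 39/5
E[Hold firm] = 4/5·(-2) + 1/5·(8) = 0
Best response: Compromise (39/5 is the largest).

Compromise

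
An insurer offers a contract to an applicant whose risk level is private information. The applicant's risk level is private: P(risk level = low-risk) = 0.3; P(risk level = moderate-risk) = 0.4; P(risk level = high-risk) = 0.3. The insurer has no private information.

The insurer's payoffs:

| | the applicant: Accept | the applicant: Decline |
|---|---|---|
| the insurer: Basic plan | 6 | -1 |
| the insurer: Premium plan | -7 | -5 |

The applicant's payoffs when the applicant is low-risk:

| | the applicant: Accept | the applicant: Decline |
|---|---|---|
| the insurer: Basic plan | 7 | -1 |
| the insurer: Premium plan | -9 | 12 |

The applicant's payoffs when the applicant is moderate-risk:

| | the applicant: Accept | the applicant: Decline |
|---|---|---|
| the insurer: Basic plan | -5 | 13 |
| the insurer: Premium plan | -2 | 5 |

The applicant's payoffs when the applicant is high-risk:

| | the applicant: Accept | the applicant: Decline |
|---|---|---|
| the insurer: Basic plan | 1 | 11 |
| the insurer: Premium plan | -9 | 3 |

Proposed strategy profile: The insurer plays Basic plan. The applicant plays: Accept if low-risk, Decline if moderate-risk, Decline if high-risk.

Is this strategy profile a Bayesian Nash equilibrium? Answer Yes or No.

A profile is a BNE iff every type of every player is best-responding given beliefs about the other side.
The insurer plays Basic plan: E[Basic plan] = 0.3·(6) + 0.4·(-1) + 0.3·(-1) = 1.1; E[Premium plan] = -5.6. Best-responding. ✓
The applicant (risk level low-risk), facing Basic plan: Accept gives 7, Decline gives -1. Proposed Accept is best. ✓
The applicant (risk level moderate-risk), facing Basic plan: Accept gives -5, Decline gives 13. Proposed Decline is best. ✓
The applicant (risk level high-risk), facing Basic plan: Accept gives 1, Decline gives 11. Proposed Decline is best. ✓

Yes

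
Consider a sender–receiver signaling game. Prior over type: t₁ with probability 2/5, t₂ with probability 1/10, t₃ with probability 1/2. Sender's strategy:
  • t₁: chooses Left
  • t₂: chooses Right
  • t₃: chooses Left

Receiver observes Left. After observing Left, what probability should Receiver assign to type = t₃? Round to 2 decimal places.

0.56

P(Left) = (2/5)·1 + (1/10)·0 + (1/2)·1 = 9/10
P(t₃ | Left) = ((1/2)·1) / (9/10) = (1/2) / (9/10) = 5/9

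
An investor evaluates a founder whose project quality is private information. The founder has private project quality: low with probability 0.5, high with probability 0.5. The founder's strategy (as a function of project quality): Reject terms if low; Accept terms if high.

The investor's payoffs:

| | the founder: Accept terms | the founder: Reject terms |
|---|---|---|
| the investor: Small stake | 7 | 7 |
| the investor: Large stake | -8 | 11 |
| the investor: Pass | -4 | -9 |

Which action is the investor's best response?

E[Small stake] = 0.5·(7) + 0.5·(7) = 7
E[Large stake] = 0.5·(11) + 0.5·(-8) = 1.5
E[Pass] = 0.5·(-9) + 0.5·(-4) = -6.5
Best response: Small stake (7 is the largest).

Small stake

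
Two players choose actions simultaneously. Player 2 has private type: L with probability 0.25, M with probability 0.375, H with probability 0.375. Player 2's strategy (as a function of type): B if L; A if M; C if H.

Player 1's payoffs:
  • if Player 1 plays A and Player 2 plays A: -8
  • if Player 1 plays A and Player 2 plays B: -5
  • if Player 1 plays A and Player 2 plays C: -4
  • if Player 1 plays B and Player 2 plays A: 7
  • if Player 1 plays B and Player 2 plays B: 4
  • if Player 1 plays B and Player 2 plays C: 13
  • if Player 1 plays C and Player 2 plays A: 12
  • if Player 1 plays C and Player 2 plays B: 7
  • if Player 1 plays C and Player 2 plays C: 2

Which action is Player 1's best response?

Compute Player 1's expected payoff for each action, taking the expectation over Player 2's type.
E[A] = 0.25·(-5) + 0.375·(-8) + 0.375·(-4) = -5.75
E[B] = 0.25·(4) + 0.375·(7) + 0.375·(13) = 8.5
E[C] = 0.25·(7) + 0.375·(12) + 0.375·(2) = 7
Best response: B (8.5 is the largest).

B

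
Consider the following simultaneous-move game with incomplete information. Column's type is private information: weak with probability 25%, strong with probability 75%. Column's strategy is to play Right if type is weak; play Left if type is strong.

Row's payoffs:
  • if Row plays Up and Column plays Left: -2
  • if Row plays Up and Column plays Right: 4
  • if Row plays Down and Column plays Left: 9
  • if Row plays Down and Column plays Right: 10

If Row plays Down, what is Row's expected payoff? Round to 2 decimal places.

9.25

E[Down] = 0.25·10 + 0.75·9 = 2.5 + 6.75 = 9.25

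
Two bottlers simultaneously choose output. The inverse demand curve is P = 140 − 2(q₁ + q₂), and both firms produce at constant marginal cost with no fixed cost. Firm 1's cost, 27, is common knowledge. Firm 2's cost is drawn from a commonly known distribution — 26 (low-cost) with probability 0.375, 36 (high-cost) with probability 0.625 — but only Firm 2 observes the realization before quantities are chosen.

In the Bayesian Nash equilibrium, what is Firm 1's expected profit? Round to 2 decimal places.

Type-c best response for Firm 2: q₂(c) = (140 − c)/4 − q₁/2.
Firm 1 maximizes expected profit; its first-order condition is 140 − 4q₁ − 2E[q₂] − 27 = 0.
Substituting E[q₂] and solving: E[c₂] = 32.25, so q₁ = (140 − 2·27 + 32.25)/6 = 19.7083.
E[P] = 140 − 2·(q₁ + E[q₂]) = 66.4167; Firm 1's expected profit = (E[P] − 27)·q₁ = (66.4167 − 27)·19.7083 = 776.837.

776.84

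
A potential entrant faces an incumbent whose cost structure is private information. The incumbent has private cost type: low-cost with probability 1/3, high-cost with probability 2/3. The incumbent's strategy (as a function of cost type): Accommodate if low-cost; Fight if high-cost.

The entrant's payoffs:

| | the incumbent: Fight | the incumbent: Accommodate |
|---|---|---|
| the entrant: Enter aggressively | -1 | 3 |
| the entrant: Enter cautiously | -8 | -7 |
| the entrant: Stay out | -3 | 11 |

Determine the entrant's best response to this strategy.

Stay out

Compute the entrant's expected payoff for each action, taking the expectation over the incumbent's type.
E[Enter aggressively] = 1/3·(3) + 2/3·(-1) = 1/3
E[Enter cautiously] = 1/3·(-7) + 2/3·(-8) = -23/3
E[Stay out] = 1/3·(11) + 2/3·(-3) = 5/3
Best response: Stay out (5/3 is the largest).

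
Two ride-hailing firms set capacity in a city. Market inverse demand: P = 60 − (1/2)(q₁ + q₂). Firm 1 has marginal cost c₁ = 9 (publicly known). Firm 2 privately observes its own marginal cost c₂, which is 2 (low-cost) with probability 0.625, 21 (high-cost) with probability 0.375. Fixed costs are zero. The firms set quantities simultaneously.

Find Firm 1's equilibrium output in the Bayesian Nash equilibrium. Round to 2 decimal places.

Each type of Firm 2 best-responds to q₁; Firm 1 best-responds to the expected q₂ over Firm 2's types.
Firm 2 with cost c maximizes (60 − (1/2)(q₁+q₂) − c)·q₂, giving q₂(c) = (60 − c − (1/2)q₁).
E[c₂] = 0.625·2 + 0.375·21 = 9.125
Firm 1's FOC against E[q₂] yields q₁ = (60 − 2·9 + E[c₂])/(3/2) = (60 − 18 + 9.125)/(3/2) = 34.0833.

34.08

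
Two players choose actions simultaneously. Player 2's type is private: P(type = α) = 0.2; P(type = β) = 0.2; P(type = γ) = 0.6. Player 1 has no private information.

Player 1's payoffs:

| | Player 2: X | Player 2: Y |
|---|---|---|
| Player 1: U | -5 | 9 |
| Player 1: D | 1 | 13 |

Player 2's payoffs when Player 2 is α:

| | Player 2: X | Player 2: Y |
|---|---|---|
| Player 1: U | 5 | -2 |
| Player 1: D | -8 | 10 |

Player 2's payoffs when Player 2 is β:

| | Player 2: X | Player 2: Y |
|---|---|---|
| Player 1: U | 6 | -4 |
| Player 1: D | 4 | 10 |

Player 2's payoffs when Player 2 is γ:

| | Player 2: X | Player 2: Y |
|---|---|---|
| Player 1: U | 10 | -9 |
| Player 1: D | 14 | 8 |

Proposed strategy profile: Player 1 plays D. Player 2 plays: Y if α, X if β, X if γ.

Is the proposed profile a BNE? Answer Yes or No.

No

Player 1 plays D: E[D] = 0.2·(13) + 0.2·(1) + 0.6·(1) = 3.4; E[U] = -2.2. Best-responding. ✓
Player 2 (type α), facing D: X gives -8, Y gives 10. Proposed Y is best. ✓
Player 2 (type β), facing D: X gives 4, Y gives 10. Proposed X is not best — profitable deviation exists. ✗
Player 2 (type γ), facing D: X gives 14, Y gives 8. Proposed X is best. ✓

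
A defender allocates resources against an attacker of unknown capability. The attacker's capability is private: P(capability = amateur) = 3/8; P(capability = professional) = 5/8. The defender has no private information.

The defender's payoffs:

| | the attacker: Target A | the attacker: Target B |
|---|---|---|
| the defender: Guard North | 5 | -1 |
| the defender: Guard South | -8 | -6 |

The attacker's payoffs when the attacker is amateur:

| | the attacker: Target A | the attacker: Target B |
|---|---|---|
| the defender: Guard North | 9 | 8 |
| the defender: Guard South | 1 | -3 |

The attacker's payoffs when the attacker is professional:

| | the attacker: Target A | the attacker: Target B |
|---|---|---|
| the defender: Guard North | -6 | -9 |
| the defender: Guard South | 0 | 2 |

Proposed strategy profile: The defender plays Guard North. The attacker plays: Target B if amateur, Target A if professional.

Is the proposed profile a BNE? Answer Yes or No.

No

The defender plays Guard North: E[Guard North] = 3/8·(-1) + 5/8·(5) = 11/4; E[Guard South] = -29/4. Best-responding. ✓
The attacker (capability amateur), facing Guard North: Target A gives 9, Target B gives 8. Proposed Target B is not best — profitable deviation exists. ✗
The attacker (capability professional), facing Guard North: Target A gives -6, Target B gives -9. Proposed Target A is best. ✓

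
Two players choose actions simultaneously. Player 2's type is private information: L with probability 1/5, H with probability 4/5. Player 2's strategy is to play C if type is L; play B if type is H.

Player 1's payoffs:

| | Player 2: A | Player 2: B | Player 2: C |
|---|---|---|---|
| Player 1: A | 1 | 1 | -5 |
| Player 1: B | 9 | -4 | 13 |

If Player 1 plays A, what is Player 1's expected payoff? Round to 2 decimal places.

Take the expectation over Player 2's type, weighting each type's action by its prior probability.
E[A] = 1/5·(-5) + 4/5·1 = (-1) + 4/5 = -1/5

-0.20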